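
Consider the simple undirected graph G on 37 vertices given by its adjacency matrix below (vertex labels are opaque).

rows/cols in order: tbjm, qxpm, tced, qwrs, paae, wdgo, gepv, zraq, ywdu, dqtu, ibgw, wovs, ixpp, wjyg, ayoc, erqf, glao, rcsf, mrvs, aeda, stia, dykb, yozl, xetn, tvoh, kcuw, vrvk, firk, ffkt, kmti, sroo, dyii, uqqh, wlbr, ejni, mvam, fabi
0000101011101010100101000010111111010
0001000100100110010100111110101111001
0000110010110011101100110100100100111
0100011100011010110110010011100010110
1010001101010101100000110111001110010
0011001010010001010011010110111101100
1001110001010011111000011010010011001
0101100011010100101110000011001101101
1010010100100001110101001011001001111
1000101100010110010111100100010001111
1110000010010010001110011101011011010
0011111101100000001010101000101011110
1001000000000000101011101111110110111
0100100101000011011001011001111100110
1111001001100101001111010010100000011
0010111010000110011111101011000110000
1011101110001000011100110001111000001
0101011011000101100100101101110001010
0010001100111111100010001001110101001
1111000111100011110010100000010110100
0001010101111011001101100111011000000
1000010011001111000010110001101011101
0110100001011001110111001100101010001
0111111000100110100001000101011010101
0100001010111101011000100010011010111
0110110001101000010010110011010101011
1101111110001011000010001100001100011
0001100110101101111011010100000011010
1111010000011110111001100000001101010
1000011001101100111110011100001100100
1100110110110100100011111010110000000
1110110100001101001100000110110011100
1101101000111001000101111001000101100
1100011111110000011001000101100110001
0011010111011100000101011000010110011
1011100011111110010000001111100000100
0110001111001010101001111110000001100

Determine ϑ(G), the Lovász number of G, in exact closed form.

sqrt(37)

N(tbjm) = {paae, gepv, ywdu, dqtu, ibgw, ixpp, ayoc, glao, aeda, dykb, vrvk, ffkt, kmti, sroo, dyii, uqqh, wlbr, mvam}, |N(tbjm)| = 18.
Vertex kcuw has 18 neighbors: qxpm, tced, paae, wdgo, dqtu, ibgw, ixpp, rcsf, stia, yozl, xetn, vrvk, firk, kmti, dyii, wlbr, mvam, fabi.
Vertex rcsf has 18 neighbors: qxpm, qwrs, wdgo, gepv, ywdu, dqtu, wjyg, erqf, glao, aeda, yozl, tvoh, kcuw, firk, ffkt, kmti, wlbr, mvam.
Vertex dyii has 18 neighbors: tbjm, qxpm, tced, paae, wdgo, zraq, ixpp, wjyg, erqf, mrvs, aeda, kcuw, vrvk, ffkt, kmti, uqqh, wlbr, ejni.
G on 37 vertices is 18-regular; SR(37,18,8,9) — a Paley graph.
The 3 distinct eigenvalues: [18.0, 2.5414, -3.5414].
With N=37: ϑ(G) = 37·(-(-sqrt(37)/2 - 1/2))/(18−(-sqrt(37)/2 - 1/2)) = sqrt(37).
Numerically 6.08276253.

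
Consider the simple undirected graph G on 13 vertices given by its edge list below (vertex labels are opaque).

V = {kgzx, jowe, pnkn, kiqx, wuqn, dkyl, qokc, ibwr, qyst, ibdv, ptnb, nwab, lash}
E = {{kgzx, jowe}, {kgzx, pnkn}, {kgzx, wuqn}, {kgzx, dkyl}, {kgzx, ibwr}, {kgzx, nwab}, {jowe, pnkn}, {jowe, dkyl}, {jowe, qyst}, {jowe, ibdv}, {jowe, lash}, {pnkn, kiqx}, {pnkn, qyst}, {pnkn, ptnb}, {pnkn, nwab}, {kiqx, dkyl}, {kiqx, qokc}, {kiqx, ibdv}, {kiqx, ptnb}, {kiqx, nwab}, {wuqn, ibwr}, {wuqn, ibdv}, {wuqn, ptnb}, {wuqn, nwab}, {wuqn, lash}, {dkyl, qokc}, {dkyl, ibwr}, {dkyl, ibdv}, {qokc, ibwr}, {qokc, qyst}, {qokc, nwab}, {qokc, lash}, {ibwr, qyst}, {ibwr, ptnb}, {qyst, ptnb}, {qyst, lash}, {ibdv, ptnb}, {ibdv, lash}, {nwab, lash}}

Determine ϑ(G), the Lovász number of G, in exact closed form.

Vertex wuqn has 6 neighbors: kgzx, ibwr, ibdv, ptnb, nwab, lash.
N(kiqx) = {pnkn, dkyl, qokc, ibdv, ptnb, nwab}, |N(kiqx)| = 6.
deg(qokc) = 6; N(qokc) = {kiqx, dkyl, ibwr, qyst, nwab, lash}.
Vertex nwab has 6 neighbors: kgzx, pnkn, kiqx, wuqn, qokc, lash.
deg(v) = 6 for all v (|V|=13); Paley(13): SR with (k,λ,μ)=(6,2,3).
The 3 distinct eigenvalues: [6.0, 1.3028, -2.3028].
Lovász (edge-transitive): ϑ = −13·(-sqrt(13)/2 - 1/2)/((6)−(-sqrt(13)/2 - 1/2)) = sqrt(13).
ϑ(G) ≈ 3.6056.

sqrt(13)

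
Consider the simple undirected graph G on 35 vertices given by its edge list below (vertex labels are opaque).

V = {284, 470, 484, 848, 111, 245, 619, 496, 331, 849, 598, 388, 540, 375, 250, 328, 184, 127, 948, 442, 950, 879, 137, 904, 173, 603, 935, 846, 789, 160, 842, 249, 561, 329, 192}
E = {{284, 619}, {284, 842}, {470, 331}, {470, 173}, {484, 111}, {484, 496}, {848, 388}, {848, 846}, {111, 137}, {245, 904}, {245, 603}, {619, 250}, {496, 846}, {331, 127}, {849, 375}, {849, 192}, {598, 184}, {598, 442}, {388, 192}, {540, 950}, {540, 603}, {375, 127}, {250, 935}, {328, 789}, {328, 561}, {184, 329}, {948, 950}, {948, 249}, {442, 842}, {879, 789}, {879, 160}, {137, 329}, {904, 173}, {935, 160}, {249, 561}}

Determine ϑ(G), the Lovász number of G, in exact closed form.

deg(842) = 2; N(842) = {284, 442}.
N(470) = {331, 173}, |N(470)| = 2.
Vertex 619 has 2 neighbors: 284, 250.
N(540) = {950, 603}, |N(540)| = 2.
2-regular, N=35; the odd cycle C_{35}.
Distinct eigenvalues (to 4 d.p.): [2.0, 1.9679, 1.8725, 1.7169, 1.5061, 1.247, 0.9477, 0.618, 0.2685, -0.0897, -0.445, -0.7861, -1.1018, -1.3821, -1.618, -1.8019, -1.9279, -1.9919].
λ_max=2, λ_min=-2*cos(pi/35); ϑ = −35·λ_min/(λ_max−λ_min) = 35*cos(pi/35)/(cos(pi/35) + 1).
= 17.4647040… (decimal).
α=17, χ(Ḡ)=18; ϑ=35*cos(pi/35)/(cos(pi/35) + 1) lies between (both strict).

35*cos(pi/35)/(cos(pi/35) + 1)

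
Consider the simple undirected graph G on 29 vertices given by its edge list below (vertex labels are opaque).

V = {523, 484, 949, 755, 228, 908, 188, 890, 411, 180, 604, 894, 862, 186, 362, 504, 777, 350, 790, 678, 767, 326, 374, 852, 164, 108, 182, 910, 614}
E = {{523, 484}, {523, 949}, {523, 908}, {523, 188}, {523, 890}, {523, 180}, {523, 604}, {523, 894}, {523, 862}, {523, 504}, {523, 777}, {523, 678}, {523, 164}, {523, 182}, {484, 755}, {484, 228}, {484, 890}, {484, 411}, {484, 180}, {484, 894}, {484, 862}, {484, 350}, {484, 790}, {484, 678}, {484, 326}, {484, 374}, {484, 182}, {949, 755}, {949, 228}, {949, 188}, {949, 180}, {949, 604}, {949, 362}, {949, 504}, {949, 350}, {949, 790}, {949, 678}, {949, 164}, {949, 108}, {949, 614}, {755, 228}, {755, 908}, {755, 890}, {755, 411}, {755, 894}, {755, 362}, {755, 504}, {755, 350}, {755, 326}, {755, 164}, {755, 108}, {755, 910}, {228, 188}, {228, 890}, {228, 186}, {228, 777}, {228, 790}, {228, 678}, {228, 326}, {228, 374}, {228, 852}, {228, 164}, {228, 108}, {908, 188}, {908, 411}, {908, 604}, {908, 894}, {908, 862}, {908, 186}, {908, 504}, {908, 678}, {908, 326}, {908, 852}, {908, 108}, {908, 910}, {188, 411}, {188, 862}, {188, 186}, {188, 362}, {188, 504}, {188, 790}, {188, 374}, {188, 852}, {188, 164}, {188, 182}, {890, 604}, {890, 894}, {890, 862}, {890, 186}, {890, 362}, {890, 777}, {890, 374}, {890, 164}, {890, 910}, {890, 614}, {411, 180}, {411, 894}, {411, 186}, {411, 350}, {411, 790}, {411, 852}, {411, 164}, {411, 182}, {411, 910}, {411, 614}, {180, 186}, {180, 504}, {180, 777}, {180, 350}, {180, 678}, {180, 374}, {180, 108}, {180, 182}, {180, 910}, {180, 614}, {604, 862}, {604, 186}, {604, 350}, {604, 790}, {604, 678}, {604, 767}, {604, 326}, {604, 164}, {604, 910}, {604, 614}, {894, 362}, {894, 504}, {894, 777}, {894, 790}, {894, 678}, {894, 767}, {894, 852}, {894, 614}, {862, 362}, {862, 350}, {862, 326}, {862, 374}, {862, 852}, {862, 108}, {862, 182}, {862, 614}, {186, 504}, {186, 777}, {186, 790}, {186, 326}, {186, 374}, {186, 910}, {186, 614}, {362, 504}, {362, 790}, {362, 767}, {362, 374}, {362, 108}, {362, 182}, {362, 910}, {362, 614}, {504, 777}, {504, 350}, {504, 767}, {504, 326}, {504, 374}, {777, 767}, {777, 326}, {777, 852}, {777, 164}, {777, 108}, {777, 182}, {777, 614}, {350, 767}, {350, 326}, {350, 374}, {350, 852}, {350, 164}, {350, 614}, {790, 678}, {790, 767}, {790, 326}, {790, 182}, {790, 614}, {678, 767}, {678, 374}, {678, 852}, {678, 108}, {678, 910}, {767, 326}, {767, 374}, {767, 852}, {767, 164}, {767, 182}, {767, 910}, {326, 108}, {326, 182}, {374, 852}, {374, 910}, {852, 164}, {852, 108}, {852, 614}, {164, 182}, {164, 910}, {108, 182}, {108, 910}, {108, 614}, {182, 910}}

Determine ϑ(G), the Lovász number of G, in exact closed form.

sqrt(29)

N(504) = {523, 949, 755, 908, 188, 180, 894, 186, 362, 777, 350, 767, 326, 374}, |N(504)| = 14.
deg(182) = 14; N(182) = {523, 484, 188, 411, 180, 862, 362, 777, 790, 767, 326, 164, 108, 910}.
N(777) = {523, 228, 890, 180, 894, 186, 504, 767, 326, 852, 164, 108, 182, 614}, |N(777)| = 14.
N(890) = {523, 484, 755, 228, 604, 894, 862, 186, 362, 777, 374, 164, 910, 614}, |N(890)| = 14.
29-vertex 14-regular graph: SR(29,14,6,7) — a Paley graph.
Distinct eigenvalues (to 5 d.p.): [14.0, 2.19258, -3.19258].
Lovász (edge-transitive): ϑ = −29·(-sqrt(29)/2 - 1/2)/((14)−(-sqrt(29)/2 - 1/2)) = sqrt(29).
ϑ(G) ≈ 5.38516.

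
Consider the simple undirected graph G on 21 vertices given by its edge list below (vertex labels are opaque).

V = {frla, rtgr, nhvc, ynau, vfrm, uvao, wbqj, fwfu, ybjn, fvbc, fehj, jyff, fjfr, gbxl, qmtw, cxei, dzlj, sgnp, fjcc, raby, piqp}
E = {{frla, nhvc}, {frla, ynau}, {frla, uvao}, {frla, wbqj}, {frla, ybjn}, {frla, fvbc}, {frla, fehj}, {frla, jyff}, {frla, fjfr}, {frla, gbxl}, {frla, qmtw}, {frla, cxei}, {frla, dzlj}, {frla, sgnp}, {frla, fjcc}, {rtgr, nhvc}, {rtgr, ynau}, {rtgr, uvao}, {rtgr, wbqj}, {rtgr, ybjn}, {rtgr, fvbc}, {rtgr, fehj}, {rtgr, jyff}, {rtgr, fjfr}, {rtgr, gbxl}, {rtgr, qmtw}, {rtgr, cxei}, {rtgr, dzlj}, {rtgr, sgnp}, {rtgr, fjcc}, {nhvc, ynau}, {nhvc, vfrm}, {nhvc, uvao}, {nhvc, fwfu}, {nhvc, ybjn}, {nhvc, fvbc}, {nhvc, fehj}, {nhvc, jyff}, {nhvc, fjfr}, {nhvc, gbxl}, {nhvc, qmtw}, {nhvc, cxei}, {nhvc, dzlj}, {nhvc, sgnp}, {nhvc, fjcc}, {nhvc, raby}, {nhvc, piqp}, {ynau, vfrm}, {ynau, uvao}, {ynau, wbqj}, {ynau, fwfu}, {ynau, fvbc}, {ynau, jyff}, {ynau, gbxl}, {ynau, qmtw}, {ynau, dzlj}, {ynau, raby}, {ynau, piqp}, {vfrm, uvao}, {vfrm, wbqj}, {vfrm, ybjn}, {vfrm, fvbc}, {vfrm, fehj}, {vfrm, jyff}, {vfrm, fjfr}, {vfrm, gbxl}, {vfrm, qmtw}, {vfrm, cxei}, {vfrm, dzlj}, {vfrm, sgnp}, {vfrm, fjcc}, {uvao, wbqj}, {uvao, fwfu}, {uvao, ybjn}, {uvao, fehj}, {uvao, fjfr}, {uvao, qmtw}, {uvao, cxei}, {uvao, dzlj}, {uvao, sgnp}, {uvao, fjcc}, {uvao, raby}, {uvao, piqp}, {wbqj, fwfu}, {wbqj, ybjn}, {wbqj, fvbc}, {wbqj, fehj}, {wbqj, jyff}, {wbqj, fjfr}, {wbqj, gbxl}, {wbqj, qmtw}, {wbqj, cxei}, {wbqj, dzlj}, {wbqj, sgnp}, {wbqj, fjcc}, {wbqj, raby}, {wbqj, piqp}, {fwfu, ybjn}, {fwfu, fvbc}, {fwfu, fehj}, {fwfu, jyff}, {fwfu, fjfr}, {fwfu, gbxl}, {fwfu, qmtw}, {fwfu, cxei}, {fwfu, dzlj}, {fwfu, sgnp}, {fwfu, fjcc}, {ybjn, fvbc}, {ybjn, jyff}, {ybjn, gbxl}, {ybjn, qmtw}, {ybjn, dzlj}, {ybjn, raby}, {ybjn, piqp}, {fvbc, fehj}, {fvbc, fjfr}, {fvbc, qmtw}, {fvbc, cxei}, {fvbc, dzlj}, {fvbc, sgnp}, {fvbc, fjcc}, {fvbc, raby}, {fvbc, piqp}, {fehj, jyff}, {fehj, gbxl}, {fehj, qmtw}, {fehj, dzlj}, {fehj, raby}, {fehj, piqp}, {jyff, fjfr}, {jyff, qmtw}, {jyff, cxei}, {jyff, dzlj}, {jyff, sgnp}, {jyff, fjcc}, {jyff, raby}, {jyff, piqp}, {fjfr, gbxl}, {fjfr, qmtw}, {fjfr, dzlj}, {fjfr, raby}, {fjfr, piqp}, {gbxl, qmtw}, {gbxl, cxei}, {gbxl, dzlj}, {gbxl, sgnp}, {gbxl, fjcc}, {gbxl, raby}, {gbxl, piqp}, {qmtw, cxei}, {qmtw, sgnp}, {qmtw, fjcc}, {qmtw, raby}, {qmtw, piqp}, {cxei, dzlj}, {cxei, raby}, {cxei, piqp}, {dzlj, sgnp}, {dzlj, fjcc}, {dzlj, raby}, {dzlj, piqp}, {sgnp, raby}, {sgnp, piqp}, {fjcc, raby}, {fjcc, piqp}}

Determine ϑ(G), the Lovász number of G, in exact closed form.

7

deg(fwfu) = 15; N(fwfu) = {nhvc, ynau, uvao, wbqj, ybjn, fvbc, fehj, jyff, fjfr, gbxl, qmtw, cxei, dzlj, sgnp, fjcc}.
deg(sgnp) = 14; N(sgnp) = {frla, rtgr, nhvc, vfrm, uvao, wbqj, fwfu, fvbc, jyff, gbxl, qmtw, dzlj, raby, piqp}.
deg(fjcc) = 14; N(fjcc) = {frla, rtgr, nhvc, vfrm, uvao, wbqj, fwfu, fvbc, jyff, gbxl, qmtw, dzlj, raby, piqp}.
Vertex jyff has 17 neighbors: frla, rtgr, nhvc, ynau, vfrm, wbqj, fwfu, ybjn, fehj, fjfr, qmtw, cxei, dzlj, sgnp, fjcc, raby, piqp.
Complete 5-partite, parts [7, 6, 4, 2, 2]: perfect, ϑ = α = 7.
ϑ(G) ≈ 7.0000000.
Lovász sandwich 7 ≤ 7 ≤ 7: collapsed.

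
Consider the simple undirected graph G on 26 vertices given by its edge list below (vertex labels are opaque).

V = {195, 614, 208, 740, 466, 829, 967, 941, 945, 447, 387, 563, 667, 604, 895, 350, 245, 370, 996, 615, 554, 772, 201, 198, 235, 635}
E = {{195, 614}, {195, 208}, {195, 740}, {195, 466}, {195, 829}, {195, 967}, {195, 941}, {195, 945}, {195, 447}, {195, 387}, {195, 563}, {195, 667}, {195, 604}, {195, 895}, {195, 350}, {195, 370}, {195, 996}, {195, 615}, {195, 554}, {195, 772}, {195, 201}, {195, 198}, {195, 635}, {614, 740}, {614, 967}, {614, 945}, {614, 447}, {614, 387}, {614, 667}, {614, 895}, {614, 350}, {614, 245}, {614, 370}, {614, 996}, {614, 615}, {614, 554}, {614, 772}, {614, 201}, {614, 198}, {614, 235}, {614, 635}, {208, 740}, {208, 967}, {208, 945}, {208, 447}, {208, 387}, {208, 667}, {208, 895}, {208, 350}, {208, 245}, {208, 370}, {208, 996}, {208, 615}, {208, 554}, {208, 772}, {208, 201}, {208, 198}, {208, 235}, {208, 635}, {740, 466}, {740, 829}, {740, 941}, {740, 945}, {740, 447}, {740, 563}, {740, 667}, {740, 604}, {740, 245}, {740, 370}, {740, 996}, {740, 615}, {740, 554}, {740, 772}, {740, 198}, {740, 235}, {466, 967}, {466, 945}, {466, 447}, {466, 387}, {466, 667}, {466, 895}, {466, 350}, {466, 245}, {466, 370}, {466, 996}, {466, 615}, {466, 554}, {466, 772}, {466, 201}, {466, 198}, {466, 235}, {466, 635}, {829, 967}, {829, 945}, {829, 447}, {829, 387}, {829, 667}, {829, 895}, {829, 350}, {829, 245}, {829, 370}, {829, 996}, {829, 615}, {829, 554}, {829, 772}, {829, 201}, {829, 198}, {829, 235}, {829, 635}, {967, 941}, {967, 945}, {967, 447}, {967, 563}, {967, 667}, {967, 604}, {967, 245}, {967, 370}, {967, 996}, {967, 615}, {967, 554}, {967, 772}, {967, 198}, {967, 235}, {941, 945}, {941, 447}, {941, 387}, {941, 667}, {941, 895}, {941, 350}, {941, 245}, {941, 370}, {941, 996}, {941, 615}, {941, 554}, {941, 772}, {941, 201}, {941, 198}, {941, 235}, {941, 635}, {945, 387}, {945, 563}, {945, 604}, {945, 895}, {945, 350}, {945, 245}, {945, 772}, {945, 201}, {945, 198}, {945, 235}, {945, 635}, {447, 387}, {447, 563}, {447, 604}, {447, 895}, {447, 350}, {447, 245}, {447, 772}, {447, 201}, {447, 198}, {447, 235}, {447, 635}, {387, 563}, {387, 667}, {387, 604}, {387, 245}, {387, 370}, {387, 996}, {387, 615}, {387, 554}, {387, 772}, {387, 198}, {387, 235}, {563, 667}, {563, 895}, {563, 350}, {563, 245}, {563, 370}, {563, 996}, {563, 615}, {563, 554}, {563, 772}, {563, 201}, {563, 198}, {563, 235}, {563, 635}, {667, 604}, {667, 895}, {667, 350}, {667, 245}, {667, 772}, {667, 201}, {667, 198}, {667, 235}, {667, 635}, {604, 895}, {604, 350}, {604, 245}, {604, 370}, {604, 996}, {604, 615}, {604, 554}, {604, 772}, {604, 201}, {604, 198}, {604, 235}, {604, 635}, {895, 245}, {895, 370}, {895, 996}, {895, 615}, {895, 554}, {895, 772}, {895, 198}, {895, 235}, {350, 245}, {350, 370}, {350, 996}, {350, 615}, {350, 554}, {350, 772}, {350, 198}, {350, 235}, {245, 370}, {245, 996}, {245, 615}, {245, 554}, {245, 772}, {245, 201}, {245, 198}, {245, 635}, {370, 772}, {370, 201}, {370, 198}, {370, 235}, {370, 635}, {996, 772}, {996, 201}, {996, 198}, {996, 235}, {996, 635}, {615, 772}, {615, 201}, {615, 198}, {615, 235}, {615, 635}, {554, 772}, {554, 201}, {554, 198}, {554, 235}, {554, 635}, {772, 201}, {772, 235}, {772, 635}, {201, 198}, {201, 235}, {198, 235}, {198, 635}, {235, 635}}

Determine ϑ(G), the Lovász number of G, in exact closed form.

7

N(350) = {195, 614, 208, 466, 829, 941, 945, 447, 563, 667, 604, 245, 370, 996, 615, 554, 772, 198, 235}, |N(350)| = 19.
Vertex 740 has 19 neighbors: 195, 614, 208, 466, 829, 941, 945, 447, 563, 667, 604, 245, 370, 996, 615, 554, 772, 198, 235.
deg(208) = 19; N(208) = {195, 740, 967, 945, 447, 387, 667, 895, 350, 245, 370, 996, 615, 554, 772, 201, 198, 235, 635}.
Vertex 387 has 19 neighbors: 195, 614, 208, 466, 829, 941, 945, 447, 563, 667, 604, 245, 370, 996, 615, 554, 772, 198, 235.
K_{7,7,7,3,2} (perfect); ϑ(G) = α(G) = max{7,7,7,3,2} = 7.
ϑ(G) ≈ 7.00000000.
α=7, χ(Ḡ)=7; ϑ=7 lies between (collapsed).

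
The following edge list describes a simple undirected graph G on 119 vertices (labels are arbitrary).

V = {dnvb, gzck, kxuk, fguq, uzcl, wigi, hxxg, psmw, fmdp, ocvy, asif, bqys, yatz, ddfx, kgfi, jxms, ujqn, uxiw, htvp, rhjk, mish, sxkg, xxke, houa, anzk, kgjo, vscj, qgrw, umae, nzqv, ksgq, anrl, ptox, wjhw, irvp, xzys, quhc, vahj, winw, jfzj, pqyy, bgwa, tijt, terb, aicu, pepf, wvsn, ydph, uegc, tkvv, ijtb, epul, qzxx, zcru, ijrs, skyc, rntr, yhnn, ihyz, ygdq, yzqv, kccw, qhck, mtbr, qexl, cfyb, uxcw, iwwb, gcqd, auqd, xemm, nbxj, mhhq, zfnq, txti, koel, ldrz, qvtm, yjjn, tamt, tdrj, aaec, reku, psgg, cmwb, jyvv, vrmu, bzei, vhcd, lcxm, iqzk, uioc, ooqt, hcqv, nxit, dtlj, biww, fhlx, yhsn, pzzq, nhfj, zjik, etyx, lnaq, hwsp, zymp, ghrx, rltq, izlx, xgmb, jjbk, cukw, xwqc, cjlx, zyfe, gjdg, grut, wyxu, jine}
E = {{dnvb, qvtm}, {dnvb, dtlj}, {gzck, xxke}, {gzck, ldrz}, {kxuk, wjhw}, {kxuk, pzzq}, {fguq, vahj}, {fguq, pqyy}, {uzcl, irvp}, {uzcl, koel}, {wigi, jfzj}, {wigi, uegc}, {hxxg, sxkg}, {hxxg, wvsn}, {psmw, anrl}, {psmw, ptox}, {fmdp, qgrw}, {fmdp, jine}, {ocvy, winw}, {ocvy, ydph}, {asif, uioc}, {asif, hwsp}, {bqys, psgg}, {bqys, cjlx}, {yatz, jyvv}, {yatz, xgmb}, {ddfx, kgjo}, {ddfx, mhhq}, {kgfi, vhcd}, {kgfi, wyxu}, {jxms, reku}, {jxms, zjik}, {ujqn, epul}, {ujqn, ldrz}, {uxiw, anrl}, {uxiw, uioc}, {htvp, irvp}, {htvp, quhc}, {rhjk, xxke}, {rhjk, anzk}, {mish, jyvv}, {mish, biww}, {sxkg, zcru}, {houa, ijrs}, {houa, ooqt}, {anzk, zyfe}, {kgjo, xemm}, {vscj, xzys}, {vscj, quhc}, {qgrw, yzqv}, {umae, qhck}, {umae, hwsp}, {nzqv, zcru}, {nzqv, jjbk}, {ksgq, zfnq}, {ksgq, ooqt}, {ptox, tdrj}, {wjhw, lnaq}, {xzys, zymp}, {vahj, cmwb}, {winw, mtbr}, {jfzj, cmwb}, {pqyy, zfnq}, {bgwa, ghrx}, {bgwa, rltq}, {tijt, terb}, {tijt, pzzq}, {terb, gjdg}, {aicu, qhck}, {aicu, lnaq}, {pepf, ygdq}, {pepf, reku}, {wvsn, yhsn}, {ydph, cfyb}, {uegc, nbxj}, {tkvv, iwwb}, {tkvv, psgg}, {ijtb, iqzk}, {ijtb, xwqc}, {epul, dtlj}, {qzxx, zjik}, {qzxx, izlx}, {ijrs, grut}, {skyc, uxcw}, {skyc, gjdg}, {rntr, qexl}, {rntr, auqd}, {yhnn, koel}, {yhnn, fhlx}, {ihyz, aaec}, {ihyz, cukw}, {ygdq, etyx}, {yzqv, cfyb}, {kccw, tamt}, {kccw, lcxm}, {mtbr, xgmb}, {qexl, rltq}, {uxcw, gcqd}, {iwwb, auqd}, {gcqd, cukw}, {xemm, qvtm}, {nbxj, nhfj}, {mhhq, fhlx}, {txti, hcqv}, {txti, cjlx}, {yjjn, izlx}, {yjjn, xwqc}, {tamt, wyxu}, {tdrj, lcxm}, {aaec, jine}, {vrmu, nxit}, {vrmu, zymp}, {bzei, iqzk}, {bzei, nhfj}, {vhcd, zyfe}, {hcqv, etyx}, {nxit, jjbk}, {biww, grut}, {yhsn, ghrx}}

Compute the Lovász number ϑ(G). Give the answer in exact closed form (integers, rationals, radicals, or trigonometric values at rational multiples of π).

deg(fguq) = 2; N(fguq) = {vahj, pqyy}.
deg(ujqn) = 2; N(ujqn) = {epul, ldrz}.
deg(pqyy) = 2; N(pqyy) = {fguq, zfnq}.
Vertex htvp has 2 neighbors: irvp, quhc.
Every vertex has degree 2 (N=119); the odd cycle C_{119}.
The 60 distinct eigenvalues: [2.0, 1.997213, 1.988859, 1.974962, 1.95556, 1.930708, 1.900475, 1.864944, 1.824216, 1.778403, 1.727634, 1.672049, 1.611804, 1.547067, 1.478018, 1.404849, 1.327765, 1.24698, 1.162719, 1.075218, 0.984719, 0.891477, 0.795749, 0.697804, 0.597914, 0.496357, 0.393417, 0.28938, 0.184537, 0.079179, -0.026399, -0.131904, -0.237041, -0.341517, -0.445042, -0.547326, -0.648085, -0.747037, -0.843907, -0.938425, -1.030328, -1.119358, -1.205269, -1.287821, -1.366783, -1.441936, -1.51307, -1.579986, -1.642499, -1.700434, -1.75363, -1.801938, -1.845223, -1.883366, -1.916259, -1.943812, -1.965946, -1.982601, -1.993731, -1.999303].
With N=119: ϑ(G) = 119·(-(-1)*2*cos(pi/119))/(2−(-2*cos(pi/119))) = 119*cos(pi/119)/(cos(pi/119) + 1).
ϑ(G) ≈ 59.489631564.
α=59, χ(Ḡ)=60; ϑ=119*cos(pi/119)/(cos(pi/119) + 1) lies between (both strict).

119*cos(pi/119)/(cos(pi/119) + 1)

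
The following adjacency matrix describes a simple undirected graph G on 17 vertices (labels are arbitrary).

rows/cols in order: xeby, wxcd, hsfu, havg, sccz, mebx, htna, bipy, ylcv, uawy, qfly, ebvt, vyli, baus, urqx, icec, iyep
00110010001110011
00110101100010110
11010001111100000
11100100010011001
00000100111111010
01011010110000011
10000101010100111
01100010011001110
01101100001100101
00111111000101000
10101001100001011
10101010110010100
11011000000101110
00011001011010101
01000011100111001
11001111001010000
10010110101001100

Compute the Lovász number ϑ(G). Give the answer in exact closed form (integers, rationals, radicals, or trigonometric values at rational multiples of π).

sqrt(17)

N(urqx) = {wxcd, htna, bipy, ylcv, ebvt, vyli, baus, iyep}, |N(urqx)| = 8.
deg(ebvt) = 8; N(ebvt) = {xeby, hsfu, sccz, htna, ylcv, uawy, vyli, urqx}.
Vertex havg has 8 neighbors: xeby, wxcd, hsfu, mebx, uawy, vyli, baus, iyep.
Vertex qfly has 8 neighbors: xeby, hsfu, sccz, bipy, ylcv, baus, icec, iyep.
deg(v) = 8 for all v (|V|=17); strongly regular (17,8,3,4).
Distinct eigenvalues (to 3 d.p.): [8.0, 1.562, -2.562].
ϑ = −N·λ_min/(λ_max−λ_min) = −17·(-sqrt(17)/2 - 1/2)/(8−(-sqrt(17)/2 - 1/2)) = sqrt(17).
= 4.1231… (decimal).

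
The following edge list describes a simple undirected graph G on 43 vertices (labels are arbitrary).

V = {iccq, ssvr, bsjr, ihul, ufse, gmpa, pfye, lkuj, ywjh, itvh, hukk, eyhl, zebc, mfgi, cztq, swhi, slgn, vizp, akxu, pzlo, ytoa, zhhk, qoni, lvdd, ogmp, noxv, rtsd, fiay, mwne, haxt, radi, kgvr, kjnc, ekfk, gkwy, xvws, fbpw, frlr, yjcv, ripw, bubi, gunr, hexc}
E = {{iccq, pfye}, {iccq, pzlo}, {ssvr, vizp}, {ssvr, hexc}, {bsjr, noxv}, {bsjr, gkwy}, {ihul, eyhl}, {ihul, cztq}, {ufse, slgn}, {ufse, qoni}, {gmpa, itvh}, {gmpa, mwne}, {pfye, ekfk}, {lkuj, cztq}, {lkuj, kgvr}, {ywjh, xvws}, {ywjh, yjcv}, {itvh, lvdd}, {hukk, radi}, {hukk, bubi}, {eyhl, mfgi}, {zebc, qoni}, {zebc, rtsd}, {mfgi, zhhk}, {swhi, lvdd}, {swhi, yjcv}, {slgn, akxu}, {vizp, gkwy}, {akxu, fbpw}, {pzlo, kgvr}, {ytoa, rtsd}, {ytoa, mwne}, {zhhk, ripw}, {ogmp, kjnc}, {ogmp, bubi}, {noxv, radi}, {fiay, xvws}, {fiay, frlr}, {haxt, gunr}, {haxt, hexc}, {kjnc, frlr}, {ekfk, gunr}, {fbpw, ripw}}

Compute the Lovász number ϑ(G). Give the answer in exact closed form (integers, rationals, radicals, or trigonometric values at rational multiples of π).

43*cos(pi/43)/(cos(pi/43) + 1)

Vertex gkwy has 2 neighbors: bsjr, vizp.
Vertex pfye has 2 neighbors: iccq, ekfk.
N(mwne) = {gmpa, ytoa}, |N(mwne)| = 2.
deg(zhhk) = 2; N(zhhk) = {mfgi, ripw}.
43-vertex 2-regular graph: this is C_{43}, the 43-cycle.
Distinct eigenvalues (to 4 d.p.): [2.0, 1.9787, 1.9152, 1.8109, 1.668, 1.4895, 1.2793, 1.0419, 0.7822, 0.5059, 0.2187, -0.073, -0.3633, -0.6458, -0.9145, -1.1637, -1.3881, -1.583, -1.7441, -1.868, -1.9522, -1.9947].
ϑ = −N·λ_min/(λ_max−λ_min) = −43·(-2*cos(pi/43))/(2−(-2*cos(pi/43))) = 43*cos(pi/43)/(cos(pi/43) + 1).
= 21.471283746… (decimal).
21 ≤ 43*cos(pi/43)/(cos(pi/43) + 1) ≤ 22: both strict.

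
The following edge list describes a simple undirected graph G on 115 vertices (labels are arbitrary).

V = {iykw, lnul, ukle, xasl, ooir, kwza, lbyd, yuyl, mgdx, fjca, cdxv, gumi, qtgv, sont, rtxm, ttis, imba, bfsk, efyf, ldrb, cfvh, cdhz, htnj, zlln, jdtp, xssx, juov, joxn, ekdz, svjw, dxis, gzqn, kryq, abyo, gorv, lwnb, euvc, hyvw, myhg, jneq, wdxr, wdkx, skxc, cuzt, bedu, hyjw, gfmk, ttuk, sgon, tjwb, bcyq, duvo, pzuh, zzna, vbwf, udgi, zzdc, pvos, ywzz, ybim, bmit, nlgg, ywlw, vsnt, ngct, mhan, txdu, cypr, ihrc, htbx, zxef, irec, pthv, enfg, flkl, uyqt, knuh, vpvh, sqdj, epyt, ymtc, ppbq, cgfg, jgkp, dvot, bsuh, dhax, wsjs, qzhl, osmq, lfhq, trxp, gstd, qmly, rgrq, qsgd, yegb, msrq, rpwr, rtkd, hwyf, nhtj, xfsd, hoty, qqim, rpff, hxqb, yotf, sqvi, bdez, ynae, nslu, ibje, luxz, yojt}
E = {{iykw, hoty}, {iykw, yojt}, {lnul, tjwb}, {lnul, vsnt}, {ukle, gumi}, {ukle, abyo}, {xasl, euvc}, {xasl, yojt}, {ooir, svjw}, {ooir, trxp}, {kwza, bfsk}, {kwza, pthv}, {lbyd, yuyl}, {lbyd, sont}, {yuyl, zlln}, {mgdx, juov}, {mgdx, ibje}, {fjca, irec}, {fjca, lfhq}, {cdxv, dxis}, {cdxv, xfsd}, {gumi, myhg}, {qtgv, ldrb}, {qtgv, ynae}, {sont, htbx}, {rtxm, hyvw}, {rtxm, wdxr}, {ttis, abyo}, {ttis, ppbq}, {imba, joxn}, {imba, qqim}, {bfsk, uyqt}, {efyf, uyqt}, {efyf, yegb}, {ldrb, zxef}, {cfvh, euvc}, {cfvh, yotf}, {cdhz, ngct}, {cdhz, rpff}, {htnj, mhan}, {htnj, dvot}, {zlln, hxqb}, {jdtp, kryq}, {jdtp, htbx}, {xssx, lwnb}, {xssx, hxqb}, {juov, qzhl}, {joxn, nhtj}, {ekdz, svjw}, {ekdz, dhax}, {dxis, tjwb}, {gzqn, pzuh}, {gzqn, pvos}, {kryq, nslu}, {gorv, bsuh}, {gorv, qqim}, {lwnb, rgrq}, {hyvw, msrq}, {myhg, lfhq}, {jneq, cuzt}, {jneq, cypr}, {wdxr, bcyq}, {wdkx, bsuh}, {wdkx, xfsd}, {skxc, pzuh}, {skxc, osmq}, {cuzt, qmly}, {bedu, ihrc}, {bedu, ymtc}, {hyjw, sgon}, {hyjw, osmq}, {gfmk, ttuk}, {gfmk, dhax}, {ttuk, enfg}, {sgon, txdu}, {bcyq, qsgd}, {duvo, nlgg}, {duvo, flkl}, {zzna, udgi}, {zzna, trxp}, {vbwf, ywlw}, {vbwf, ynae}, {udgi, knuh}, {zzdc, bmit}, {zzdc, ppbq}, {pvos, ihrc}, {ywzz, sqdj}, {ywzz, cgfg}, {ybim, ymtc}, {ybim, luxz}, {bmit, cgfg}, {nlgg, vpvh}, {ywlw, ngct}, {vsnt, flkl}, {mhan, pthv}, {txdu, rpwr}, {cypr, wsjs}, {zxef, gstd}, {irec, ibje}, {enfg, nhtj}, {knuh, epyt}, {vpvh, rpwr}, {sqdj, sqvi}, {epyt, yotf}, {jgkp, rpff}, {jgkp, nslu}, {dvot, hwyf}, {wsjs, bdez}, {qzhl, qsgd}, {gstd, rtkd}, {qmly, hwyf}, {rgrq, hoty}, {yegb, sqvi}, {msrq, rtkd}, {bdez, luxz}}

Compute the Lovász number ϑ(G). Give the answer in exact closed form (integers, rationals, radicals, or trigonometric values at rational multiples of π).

N(zlln) = {yuyl, hxqb}, |N(zlln)| = 2.
deg(bcyq) = 2; N(bcyq) = {wdxr, qsgd}.
N(myhg) = {gumi, lfhq}, |N(myhg)| = 2.
deg(skxc) = 2; N(skxc) = {pzuh, osmq}.
Regular of degree 2 on 115 vertices: this is C_{115}, the 115-cycle.
Distinct eigenvalues (to 6 d.p.): [2.0, 1.997016, 1.988071, 1.973194, 1.952428, 1.925835, 1.893494, 1.855503, 1.811974, 1.763037, 1.708839, 1.649541, 1.58532, 1.516368, 1.44289, 1.365106, 1.283249, 1.197561, 1.1083, 1.01573, 0.92013, 0.821784, 0.720985, 0.618034, 0.513239, 0.406912, 0.299371, 0.190936, 0.081932, -0.027317, -0.136485, -0.245245, -0.353273, -0.460247, -0.565848, -0.669759, -0.771672, -0.871282, -0.968292, -1.062411, -1.153361, -1.240868, -1.324672, -1.404522, -1.480181, -1.551423, -1.618034, -1.679817, -1.736586, -1.788173, -1.834423, -1.875198, -1.910377, -1.939855, -1.963543, -1.981372, -1.993287, -1.999254].
λ_max=2, λ_min=-2*cos(pi/115); ϑ = −115·λ_min/(λ_max−λ_min) = 115*cos(pi/115)/(cos(pi/115) + 1).
= 57.489270835… (decimal).
α=57, χ(Ḡ)=58; ϑ=115*cos(pi/115)/(cos(pi/115) + 1) lies between (both strict).

115*cos(pi/115)/(cos(pi/115) + 1)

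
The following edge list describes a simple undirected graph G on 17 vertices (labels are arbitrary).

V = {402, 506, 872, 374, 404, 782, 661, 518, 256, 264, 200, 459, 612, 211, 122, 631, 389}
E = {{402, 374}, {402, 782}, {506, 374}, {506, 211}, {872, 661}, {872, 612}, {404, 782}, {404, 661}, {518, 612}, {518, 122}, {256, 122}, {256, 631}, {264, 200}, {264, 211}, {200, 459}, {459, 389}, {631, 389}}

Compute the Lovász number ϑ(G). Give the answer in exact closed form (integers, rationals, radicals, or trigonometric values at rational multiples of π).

17*cos(pi/17)/(cos(pi/17) + 1)

Vertex 631 has 2 neighbors: 256, 389.
deg(459) = 2; N(459) = {200, 389}.
N(264) = {200, 211}, |N(264)| = 2.
N(872) = {661, 612}, |N(872)| = 2.
17-vertex 2-regular graph: this is C_{17}, the 17-cycle.
spec(A) ≈ [2.0, 1.865, 1.478, 0.891, 0.185, -0.547, -1.205, -1.7, -1.966] (distinct, 3 d.p.).
Lovász: ϑ = −17(-2*cos(pi/17))/(2+-(-1)*2*cos(pi/17)) = 17*cos(pi/17)/(cos(pi/17) + 1).
= 8.42701431… (decimal).
Lovász sandwich 8 ≤ 17*cos(pi/17)/(cos(pi/17) + 1) ≤ 9: both strict.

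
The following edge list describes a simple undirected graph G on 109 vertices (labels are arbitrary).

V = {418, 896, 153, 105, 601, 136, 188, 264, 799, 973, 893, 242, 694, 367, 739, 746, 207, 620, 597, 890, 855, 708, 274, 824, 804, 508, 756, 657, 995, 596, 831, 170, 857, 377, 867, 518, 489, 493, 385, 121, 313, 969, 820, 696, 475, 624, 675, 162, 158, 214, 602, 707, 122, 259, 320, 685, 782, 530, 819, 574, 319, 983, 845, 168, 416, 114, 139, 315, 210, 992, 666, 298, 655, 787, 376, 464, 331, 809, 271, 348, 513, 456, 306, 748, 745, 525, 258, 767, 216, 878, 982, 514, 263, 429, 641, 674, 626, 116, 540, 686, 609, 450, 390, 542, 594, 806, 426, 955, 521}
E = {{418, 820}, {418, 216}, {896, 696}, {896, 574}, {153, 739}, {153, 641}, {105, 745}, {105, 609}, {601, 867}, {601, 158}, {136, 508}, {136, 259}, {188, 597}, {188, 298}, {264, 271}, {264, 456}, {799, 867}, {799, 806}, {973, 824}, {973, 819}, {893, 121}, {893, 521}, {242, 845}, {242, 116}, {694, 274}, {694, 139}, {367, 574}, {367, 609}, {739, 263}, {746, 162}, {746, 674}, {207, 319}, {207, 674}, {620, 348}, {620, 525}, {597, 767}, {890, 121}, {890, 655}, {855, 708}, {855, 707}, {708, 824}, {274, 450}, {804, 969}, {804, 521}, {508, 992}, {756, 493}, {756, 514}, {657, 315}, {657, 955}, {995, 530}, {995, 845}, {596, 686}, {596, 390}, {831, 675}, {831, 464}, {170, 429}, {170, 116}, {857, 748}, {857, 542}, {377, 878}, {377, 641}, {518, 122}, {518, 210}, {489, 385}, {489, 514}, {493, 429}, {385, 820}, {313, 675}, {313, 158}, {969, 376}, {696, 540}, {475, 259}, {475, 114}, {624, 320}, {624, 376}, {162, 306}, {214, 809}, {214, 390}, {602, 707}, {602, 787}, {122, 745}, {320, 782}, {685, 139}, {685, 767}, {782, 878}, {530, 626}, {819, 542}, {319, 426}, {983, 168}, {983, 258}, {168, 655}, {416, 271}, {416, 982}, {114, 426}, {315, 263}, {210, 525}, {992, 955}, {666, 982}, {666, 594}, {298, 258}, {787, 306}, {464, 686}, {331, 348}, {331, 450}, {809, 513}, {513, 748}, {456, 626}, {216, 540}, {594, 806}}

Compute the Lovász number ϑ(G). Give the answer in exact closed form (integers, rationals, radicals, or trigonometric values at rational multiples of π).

109*cos(pi/109)/(cos(pi/109) + 1)

N(416) = {271, 982}, |N(416)| = 2.
Vertex 819 has 2 neighbors: 973, 542.
N(674) = {746, 207}, |N(674)| = 2.
N(514) = {756, 489}, |N(514)| = 2.
109-vertex 2-regular graph: connected 2-regular on 109 ⇒ C_{109}.
The 55 distinct eigenvalues: [2.0, 1.997, 1.987, 1.97, 1.947, 1.918, 1.882, 1.839, 1.791, 1.737, 1.677, 1.611, 1.54, 1.464, 1.383, 1.298, 1.208, 1.114, 1.017, 0.916, 0.812, 0.705, 0.596, 0.485, 0.372, 0.259, 0.144, 0.029, -0.086, -0.201, -0.316, -0.429, -0.541, -0.651, -0.759, -0.864, -0.967, -1.066, -1.162, -1.253, -1.341, -1.424, -1.503, -1.576, -1.645, -1.708, -1.765, -1.816, -1.861, -1.9, -1.933, -1.959, -1.979, -1.993, -1.999].
ϑ = −N·λ_min/(λ_max−λ_min) = −109·(-2*cos(pi/109))/(2−(-2*cos(pi/109))) = 109*cos(pi/109)/(cos(pi/109) + 1).
= 54.4887… (decimal).
Check 54 ≤ 109*cos(pi/109)/(cos(pi/109) + 1) ≤ 55: both strict.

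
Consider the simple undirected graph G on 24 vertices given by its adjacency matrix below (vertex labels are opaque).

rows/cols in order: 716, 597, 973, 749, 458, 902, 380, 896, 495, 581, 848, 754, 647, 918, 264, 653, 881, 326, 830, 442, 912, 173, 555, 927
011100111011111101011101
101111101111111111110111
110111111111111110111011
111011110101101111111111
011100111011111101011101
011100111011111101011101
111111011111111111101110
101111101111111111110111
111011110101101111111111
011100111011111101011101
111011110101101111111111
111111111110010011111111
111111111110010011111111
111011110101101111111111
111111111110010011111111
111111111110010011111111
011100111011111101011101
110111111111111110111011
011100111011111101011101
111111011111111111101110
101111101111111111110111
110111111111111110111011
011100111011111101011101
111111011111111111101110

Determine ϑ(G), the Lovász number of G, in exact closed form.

7

N(754) = {716, 597, 973, 749, 458, 902, 380, 896, 495, 581, 848, 918, 881, 326, 830, 442, 912, 173, 555, 927}, |N(754)| = 20.
Vertex 749 has 20 neighbors: 716, 597, 973, 458, 902, 380, 896, 581, 754, 647, 264, 653, 881, 326, 830, 442, 912, 173, 555, 927.
N(495) = {716, 597, 973, 458, 902, 380, 896, 581, 754, 647, 264, 653, 881, 326, 830, 442, 912, 173, 555, 927}, |N(495)| = 20.
deg(902) = 17; N(902) = {597, 973, 749, 380, 896, 495, 848, 754, 647, 918, 264, 653, 326, 442, 912, 173, 927}.
G = K_{7,4,4,3,3,3}: α = 7 = χ(Ḡ), so ϑ = 7.
ϑ(G) ≈ 7.000000000.
7 ≤ 7 ≤ 7: collapsed.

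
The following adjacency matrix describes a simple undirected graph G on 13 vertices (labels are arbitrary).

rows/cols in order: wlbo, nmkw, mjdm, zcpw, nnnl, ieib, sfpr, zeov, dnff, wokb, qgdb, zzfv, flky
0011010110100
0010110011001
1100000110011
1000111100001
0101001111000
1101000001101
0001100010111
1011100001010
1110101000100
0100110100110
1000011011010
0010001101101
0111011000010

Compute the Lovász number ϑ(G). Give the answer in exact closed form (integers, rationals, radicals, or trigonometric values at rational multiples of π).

sqrt(13)

N(wlbo) = {mjdm, zcpw, ieib, zeov, dnff, qgdb}, |N(wlbo)| = 6.
Vertex mjdm has 6 neighbors: wlbo, nmkw, zeov, dnff, zzfv, flky.
Vertex dnff has 6 neighbors: wlbo, nmkw, mjdm, nnnl, sfpr, qgdb.
N(qgdb) = {wlbo, ieib, sfpr, dnff, wokb, zzfv}, |N(qgdb)| = 6.
6-regular, N=13; strongly regular (13,6,2,3).
Distinct eigenvalues (to 6 d.p.): [6.0, 1.302776, -2.302776].
Lovász (edge-transitive): ϑ = −13·(-sqrt(13)/2 - 1/2)/((6)−(-sqrt(13)/2 - 1/2)) = sqrt(13).
≈ 3.60555 (to 5 d.p.).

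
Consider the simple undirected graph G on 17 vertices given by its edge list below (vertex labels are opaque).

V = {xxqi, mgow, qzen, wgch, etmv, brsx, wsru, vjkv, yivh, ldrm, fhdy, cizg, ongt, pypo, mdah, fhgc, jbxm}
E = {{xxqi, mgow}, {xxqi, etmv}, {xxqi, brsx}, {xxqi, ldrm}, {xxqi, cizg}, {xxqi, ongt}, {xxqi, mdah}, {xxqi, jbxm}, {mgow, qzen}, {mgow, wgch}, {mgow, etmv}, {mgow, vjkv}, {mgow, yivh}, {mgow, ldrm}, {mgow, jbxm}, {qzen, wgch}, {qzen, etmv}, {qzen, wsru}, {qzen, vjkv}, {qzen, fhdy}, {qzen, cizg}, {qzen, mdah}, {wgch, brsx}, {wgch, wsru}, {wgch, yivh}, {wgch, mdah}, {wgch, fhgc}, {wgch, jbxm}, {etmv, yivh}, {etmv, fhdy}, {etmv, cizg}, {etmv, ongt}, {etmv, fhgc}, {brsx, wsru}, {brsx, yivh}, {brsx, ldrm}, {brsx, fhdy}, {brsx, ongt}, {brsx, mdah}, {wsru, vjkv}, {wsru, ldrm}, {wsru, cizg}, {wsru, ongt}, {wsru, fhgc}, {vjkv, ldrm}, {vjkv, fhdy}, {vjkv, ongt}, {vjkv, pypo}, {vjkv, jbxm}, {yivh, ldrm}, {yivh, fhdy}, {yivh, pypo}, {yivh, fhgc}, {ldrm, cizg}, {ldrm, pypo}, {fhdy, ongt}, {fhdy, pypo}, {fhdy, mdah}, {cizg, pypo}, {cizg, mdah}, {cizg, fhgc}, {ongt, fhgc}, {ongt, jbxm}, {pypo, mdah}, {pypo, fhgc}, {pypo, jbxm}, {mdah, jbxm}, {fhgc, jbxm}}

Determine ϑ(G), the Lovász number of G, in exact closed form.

deg(brsx) = 8; N(brsx) = {xxqi, wgch, wsru, yivh, ldrm, fhdy, ongt, mdah}.
deg(vjkv) = 8; N(vjkv) = {mgow, qzen, wsru, ldrm, fhdy, ongt, pypo, jbxm}.
deg(wgch) = 8; N(wgch) = {mgow, qzen, brsx, wsru, yivh, mdah, fhgc, jbxm}.
Vertex fhgc has 8 neighbors: wgch, etmv, wsru, yivh, cizg, ongt, pypo, jbxm.
Regular of degree 8 on 17 vertices: strongly regular (17,8,3,4).
spec(A) ≈ [8.0, 1.562, -2.562] (distinct, 3 d.p.).
ϑ = −N·λ_min/(λ_max−λ_min) = −17·(-sqrt(17)/2 - 1/2)/(8−(-sqrt(17)/2 - 1/2)) = sqrt(17).
= 4.12310563… (decimal).

sqrt(17)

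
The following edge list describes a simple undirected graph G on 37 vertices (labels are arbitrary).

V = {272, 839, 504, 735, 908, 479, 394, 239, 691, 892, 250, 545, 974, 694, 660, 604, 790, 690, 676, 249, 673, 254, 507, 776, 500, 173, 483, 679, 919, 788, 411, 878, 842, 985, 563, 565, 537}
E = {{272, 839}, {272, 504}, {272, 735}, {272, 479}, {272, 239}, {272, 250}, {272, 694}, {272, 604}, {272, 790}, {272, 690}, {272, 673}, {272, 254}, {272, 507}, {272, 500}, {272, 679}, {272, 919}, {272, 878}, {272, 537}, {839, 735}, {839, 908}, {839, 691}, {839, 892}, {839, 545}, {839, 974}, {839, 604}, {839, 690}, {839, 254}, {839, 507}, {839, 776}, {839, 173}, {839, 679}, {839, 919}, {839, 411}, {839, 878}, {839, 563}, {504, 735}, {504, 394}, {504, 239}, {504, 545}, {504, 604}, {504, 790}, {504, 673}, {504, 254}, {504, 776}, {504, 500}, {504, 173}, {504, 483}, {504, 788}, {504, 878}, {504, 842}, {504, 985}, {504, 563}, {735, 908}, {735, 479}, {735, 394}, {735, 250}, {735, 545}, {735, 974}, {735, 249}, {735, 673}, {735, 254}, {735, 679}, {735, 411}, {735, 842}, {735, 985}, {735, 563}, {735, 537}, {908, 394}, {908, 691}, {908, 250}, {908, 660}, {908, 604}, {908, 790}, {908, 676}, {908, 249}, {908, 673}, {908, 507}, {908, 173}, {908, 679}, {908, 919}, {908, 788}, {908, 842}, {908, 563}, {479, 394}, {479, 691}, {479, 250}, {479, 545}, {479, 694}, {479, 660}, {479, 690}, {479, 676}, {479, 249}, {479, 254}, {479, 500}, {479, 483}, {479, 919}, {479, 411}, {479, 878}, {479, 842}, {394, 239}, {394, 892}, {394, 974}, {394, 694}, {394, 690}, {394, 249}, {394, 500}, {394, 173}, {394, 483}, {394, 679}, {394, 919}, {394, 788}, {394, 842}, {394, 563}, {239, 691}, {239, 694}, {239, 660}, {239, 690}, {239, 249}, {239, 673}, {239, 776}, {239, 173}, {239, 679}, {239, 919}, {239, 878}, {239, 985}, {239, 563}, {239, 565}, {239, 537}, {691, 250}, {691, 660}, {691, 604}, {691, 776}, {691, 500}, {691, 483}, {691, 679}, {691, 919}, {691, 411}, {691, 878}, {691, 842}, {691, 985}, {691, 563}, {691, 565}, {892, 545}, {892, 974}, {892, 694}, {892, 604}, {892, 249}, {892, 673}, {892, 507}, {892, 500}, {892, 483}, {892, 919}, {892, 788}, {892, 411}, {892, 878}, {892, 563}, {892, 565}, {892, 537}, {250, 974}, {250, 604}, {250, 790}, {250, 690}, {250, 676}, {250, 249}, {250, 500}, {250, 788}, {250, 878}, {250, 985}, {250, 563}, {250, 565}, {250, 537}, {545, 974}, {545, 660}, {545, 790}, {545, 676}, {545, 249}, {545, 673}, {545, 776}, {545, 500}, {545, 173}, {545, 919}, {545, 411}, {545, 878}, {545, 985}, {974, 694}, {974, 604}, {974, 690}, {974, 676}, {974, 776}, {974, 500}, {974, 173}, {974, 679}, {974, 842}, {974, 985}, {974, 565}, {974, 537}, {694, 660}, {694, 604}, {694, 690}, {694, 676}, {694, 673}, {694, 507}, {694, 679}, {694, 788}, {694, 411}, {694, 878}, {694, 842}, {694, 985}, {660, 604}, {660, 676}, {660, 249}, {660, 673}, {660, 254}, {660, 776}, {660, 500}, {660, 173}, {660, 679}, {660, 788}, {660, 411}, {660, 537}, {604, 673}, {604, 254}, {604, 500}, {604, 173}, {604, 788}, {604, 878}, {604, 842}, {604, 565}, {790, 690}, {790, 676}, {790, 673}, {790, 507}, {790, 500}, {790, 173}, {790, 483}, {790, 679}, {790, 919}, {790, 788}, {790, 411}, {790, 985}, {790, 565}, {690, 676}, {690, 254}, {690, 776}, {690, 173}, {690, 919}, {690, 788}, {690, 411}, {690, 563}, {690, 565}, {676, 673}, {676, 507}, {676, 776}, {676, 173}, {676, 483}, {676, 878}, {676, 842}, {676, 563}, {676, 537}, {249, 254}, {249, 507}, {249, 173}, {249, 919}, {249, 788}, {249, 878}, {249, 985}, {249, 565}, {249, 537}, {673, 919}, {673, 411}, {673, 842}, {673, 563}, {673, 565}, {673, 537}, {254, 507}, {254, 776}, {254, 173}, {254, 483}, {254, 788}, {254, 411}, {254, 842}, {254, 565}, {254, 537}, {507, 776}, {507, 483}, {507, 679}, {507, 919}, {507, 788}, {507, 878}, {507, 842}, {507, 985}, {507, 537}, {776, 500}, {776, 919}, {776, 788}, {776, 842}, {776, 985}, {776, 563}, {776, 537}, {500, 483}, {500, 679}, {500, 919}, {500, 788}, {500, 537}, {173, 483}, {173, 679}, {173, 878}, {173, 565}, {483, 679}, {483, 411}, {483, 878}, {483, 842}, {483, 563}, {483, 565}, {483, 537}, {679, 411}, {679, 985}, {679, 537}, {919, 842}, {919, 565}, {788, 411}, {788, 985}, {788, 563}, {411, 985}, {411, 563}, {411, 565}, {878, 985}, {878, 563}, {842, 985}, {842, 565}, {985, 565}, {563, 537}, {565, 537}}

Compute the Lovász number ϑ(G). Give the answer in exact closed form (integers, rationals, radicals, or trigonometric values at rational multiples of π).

sqrt(37)

Vertex 249 has 18 neighbors: 735, 908, 479, 394, 239, 892, 250, 545, 660, 254, 507, 173, 919, 788, 878, 985, 565, 537.
deg(892) = 18; N(892) = {839, 394, 545, 974, 694, 604, 249, 673, 507, 500, 483, 919, 788, 411, 878, 563, 565, 537}.
N(411) = {839, 735, 479, 691, 892, 545, 694, 660, 790, 690, 673, 254, 483, 679, 788, 985, 563, 565}, |N(411)| = 18.
Vertex 565 has 18 neighbors: 239, 691, 892, 250, 974, 604, 790, 690, 249, 673, 254, 173, 483, 919, 411, 842, 985, 537.
18-regular, N=37; SR(37,18,8,9) — a Paley graph.
Distinct eigenvalues (to 5 d.p.): [18.0, 2.54138, -3.54138].
λ_max=18, λ_min=-sqrt(37)/2 - 1/2; ϑ = −37·λ_min/(λ_max−λ_min) = sqrt(37).
ϑ(G) ≈ 6.08276253.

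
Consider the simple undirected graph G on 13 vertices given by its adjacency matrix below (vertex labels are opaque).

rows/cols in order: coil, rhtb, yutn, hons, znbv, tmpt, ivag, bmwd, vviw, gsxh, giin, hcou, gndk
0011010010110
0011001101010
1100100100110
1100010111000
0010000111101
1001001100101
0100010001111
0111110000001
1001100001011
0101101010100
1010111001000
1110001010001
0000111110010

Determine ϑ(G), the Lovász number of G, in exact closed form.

deg(giin) = 6; N(giin) = {coil, yutn, znbv, tmpt, ivag, gsxh}.
deg(gndk) = 6; N(gndk) = {znbv, tmpt, ivag, bmwd, vviw, hcou}.
Vertex znbv has 6 neighbors: yutn, bmwd, vviw, gsxh, giin, gndk.
Vertex hons has 6 neighbors: coil, rhtb, tmpt, bmwd, vviw, gsxh.
6-regular, N=13; Paley(13): SR with (k,λ,μ)=(6,2,3).
A has 3 distinct eigenvalues ≈ [6.0, 1.30278, -2.30278].
−13·(-sqrt(13)/2 - 1/2) / ((6)−(-sqrt(13)/2 - 1/2)) = sqrt(13) = ϑ(G).
Numerically 3.6055513.

sqrt(13)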